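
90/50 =9/5 = 1.80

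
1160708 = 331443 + 829265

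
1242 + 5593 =6835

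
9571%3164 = 79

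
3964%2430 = 1534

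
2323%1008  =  307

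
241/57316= 241/57316 = 0.00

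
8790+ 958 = 9748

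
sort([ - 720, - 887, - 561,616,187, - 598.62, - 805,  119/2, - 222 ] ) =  [ - 887, - 805, - 720, -598.62, - 561, - 222,119/2,187,616 ] 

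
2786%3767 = 2786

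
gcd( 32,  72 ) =8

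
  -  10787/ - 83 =10787/83 = 129.96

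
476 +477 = 953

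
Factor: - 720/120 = -6 = - 2^1 * 3^1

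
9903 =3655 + 6248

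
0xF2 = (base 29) 8A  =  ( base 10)242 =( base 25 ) 9H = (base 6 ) 1042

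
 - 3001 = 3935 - 6936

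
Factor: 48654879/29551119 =1247561/757721 = 7^1*41^( - 1 )*18481^(  -  1)*178223^1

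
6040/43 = 140 + 20/43 = 140.47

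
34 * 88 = 2992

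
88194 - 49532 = 38662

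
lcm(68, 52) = 884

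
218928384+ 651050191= 869978575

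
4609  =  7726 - 3117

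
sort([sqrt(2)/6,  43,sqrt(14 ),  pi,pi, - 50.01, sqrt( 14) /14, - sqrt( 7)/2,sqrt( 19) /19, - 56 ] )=[ - 56 , - 50.01, - sqrt(7)/2 , sqrt (19 ) /19  ,  sqrt(2) /6,sqrt(14)/14,pi, pi,sqrt( 14 ),43]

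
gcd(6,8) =2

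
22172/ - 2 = -11086 + 0/1 = - 11086.00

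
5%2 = 1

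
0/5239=0 = 0.00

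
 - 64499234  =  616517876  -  681017110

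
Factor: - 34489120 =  - 2^5 *5^1*29^1*7433^1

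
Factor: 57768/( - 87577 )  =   - 2^3*3^1*7^(- 1 )*29^1 * 83^1*12511^( - 1 ) 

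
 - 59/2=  - 30 + 1/2 = - 29.50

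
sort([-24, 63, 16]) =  [ - 24, 16,  63]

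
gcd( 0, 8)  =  8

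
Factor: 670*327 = 219090 = 2^1*3^1 *5^1 * 67^1*109^1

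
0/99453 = 0=0.00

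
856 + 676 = 1532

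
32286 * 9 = 290574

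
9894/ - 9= -3298/3 = - 1099.33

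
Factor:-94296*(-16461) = 1552206456  =  2^3*3^3*31^1*59^1*3929^1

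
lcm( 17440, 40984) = 819680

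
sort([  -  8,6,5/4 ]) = [ - 8 , 5/4 , 6 ]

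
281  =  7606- 7325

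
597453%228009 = 141435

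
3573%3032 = 541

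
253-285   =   - 32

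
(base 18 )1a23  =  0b10001110010111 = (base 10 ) 9111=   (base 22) II3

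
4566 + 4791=9357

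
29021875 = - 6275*( - 4625 )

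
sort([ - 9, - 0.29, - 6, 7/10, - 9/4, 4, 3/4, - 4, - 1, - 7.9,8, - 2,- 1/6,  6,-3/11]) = [ - 9, - 7.9, - 6, - 4, - 9/4,-2, - 1, - 0.29, - 3/11, - 1/6,7/10,3/4,4,6,8]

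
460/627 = 460/627 = 0.73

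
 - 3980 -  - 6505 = 2525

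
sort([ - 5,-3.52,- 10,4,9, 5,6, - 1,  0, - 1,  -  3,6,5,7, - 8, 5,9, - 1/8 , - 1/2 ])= [ - 10, - 8,  -  5, - 3.52  , -3, - 1, - 1, - 1/2, - 1/8, 0,4,5,5,  5,6, 6,  7, 9,9]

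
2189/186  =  2189/186 = 11.77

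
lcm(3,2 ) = 6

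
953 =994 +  - 41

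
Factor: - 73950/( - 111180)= 2^( - 1 )*5^1*29^1*109^(-1 )  =  145/218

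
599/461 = 599/461  =  1.30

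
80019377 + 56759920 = 136779297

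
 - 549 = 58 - 607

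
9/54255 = 3/18085=0.00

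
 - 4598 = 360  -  4958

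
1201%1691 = 1201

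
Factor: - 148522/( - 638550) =157/675 = 3^(-3)*5^( -2)*157^1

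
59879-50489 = 9390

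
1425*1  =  1425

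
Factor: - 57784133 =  - 11^1*103^1*51001^1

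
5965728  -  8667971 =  - 2702243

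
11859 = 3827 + 8032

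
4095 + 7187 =11282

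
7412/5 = 1482 + 2/5=1482.40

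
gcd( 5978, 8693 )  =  1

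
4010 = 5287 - 1277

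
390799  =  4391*89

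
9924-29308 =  - 19384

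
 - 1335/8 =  - 167 + 1/8 = - 166.88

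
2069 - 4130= - 2061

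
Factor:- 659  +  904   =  5^1*7^2 = 245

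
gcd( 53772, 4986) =6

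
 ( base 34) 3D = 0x73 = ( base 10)115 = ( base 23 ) 50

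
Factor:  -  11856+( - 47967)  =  -3^2*17^2* 23^1 =- 59823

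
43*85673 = 3683939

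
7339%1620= 859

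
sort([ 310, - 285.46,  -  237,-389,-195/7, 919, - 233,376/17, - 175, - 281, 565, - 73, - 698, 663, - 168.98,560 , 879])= [  -  698 , - 389,- 285.46, - 281 , - 237, - 233,-175, - 168.98, - 73 ,-195/7 , 376/17,310, 560,565 , 663,879, 919]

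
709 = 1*709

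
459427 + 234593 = 694020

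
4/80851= 4/80851 = 0.00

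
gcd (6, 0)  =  6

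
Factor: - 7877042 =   -  2^1 * 3938521^1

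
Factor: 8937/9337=3^3*331^1*9337^ (-1)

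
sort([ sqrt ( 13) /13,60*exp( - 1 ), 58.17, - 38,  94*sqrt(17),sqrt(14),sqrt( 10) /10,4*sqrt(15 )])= [- 38, sqrt(13)/13,sqrt(10)/10,sqrt(14),4*sqrt( 15 ),60*exp( - 1), 58.17, 94*sqrt (17 )]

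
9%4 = 1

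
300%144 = 12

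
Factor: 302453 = 151^1*2003^1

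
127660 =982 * 130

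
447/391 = 1+56/391= 1.14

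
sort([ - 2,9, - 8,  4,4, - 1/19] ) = [ - 8 , - 2, - 1/19,4,4,9]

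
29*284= 8236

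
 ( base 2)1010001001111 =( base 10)5199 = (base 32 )52f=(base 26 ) 7hp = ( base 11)39A7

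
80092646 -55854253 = 24238393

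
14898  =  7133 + 7765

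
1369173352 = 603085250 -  - 766088102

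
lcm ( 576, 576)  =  576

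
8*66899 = 535192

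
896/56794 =448/28397 = 0.02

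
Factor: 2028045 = 3^1*5^1*53^1*2551^1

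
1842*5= 9210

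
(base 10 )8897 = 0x22c1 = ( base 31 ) 980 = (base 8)21301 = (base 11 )6759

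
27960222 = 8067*3466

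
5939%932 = 347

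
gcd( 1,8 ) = 1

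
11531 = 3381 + 8150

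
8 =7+1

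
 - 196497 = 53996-250493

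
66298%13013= 1233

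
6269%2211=1847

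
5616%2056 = 1504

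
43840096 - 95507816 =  - 51667720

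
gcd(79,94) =1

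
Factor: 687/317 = 3^1*229^1*317^( - 1) 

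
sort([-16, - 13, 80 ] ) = [ - 16,  -  13, 80 ] 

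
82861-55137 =27724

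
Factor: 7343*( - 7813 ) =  - 7^1*13^1 * 601^1*1049^1 = - 57370859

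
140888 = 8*17611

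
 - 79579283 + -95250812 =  - 174830095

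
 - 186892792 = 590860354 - 777753146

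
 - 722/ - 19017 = 722/19017 = 0.04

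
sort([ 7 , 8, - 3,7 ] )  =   [-3,7, 7, 8]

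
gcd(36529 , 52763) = 1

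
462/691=462/691 = 0.67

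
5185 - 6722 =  - 1537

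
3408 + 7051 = 10459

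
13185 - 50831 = - 37646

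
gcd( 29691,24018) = 3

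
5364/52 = 1341/13=103.15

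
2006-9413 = -7407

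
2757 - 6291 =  - 3534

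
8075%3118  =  1839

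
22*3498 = 76956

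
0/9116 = 0 =0.00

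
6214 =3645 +2569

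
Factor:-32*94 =-3008 = -2^6 * 47^1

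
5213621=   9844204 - 4630583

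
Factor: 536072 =2^3*113^1*593^1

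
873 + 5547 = 6420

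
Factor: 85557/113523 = 19^2*479^(  -  1) = 361/479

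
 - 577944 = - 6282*92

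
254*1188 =301752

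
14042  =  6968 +7074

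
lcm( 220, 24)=1320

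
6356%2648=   1060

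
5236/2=2618= 2618.00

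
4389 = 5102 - 713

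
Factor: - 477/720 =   -  2^(  -  4)*5^ ( - 1)  *  53^1= -53/80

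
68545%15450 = 6745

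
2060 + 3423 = 5483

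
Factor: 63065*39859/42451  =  5^1*23^1* 1733^1*12613^1*42451^ ( - 1) = 2513707835/42451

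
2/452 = 1/226 = 0.00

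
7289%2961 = 1367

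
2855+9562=12417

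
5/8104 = 5/8104 = 0.00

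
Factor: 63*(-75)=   -  3^3*5^2*7^1  =  -4725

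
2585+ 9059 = 11644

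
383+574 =957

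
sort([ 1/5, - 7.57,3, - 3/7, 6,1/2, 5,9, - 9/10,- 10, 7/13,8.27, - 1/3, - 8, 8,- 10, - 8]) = [ - 10, - 10, - 8, - 8,-7.57,- 9/10, - 3/7, - 1/3,1/5, 1/2, 7/13, 3, 5, 6, 8 , 8.27, 9]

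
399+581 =980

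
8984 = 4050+4934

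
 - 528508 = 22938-551446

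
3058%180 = 178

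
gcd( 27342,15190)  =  3038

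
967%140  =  127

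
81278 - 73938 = 7340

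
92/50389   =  92/50389  =  0.00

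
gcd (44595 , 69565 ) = 5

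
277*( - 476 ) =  - 131852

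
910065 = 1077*845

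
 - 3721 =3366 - 7087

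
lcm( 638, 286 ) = 8294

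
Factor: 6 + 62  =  68 = 2^2*17^1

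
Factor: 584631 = 3^3*59^1*367^1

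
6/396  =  1/66 = 0.02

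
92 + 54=146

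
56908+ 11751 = 68659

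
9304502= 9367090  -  62588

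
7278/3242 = 3639/1621 = 2.24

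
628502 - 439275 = 189227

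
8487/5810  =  8487/5810 = 1.46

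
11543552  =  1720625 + 9822927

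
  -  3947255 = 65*( -60727 ) 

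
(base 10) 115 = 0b1110011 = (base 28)43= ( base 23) 50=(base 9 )137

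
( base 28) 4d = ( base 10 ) 125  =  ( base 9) 148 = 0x7d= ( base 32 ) 3t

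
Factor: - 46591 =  - 46591^1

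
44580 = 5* 8916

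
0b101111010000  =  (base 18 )960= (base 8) 5720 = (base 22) 65a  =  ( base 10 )3024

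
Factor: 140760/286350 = 204/415 =2^2*3^1*5^( - 1)*17^1*83^(-1 )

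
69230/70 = 989 = 989.00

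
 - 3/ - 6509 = 3/6509 = 0.00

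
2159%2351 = 2159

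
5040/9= 560=560.00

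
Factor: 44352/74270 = 2^5*3^2 * 5^(-1 )*11^1*1061^( - 1)= 3168/5305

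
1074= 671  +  403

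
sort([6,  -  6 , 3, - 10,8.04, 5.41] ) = [ - 10, - 6,3,5.41,6, 8.04 ] 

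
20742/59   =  351  +  33/59 = 351.56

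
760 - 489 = 271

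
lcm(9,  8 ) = 72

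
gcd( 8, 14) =2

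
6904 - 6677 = 227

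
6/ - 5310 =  - 1 + 884/885 = - 0.00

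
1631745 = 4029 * 405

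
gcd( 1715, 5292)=49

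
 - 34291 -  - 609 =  - 33682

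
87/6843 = 29/2281 = 0.01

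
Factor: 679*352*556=132888448 = 2^7*7^1*11^1*97^1*139^1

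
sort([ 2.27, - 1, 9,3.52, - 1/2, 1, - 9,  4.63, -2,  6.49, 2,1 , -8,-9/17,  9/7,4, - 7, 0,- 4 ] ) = [ - 9 , - 8,  -  7 ,  -  4,-2, -1, - 9/17 , - 1/2,0, 1 , 1 , 9/7,2,2.27 , 3.52,4, 4.63,6.49,9]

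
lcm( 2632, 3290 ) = 13160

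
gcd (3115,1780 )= 445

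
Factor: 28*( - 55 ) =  - 1540 = - 2^2*5^1*7^1*11^1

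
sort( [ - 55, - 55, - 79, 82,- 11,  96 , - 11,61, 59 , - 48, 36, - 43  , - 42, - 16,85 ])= [ - 79, - 55, - 55, - 48, - 43, - 42 , - 16, - 11, - 11,36 , 59, 61, 82, 85,96]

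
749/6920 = 749/6920 = 0.11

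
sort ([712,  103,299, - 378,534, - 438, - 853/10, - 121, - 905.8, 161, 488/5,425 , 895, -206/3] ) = [ - 905.8, - 438, - 378, - 121, - 853/10, - 206/3, 488/5 , 103,161,299, 425, 534, 712, 895] 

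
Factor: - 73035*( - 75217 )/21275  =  1098694719/4255 = 3^3*5^( -1)*23^(- 1 )*37^( - 1 )*541^1*75217^1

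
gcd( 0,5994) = 5994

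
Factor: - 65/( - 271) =5^1*13^1*271^( -1)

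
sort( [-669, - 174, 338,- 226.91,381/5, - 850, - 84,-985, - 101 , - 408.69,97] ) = [ - 985, - 850, - 669, - 408.69 ,-226.91,- 174,-101,-84,381/5,97,338] 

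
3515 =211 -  - 3304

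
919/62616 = 919/62616 = 0.01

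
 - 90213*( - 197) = 17771961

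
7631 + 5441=13072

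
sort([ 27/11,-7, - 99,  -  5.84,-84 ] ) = [ - 99, -84, -7 ,-5.84,27/11]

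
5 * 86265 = 431325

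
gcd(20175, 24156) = 3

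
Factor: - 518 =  - 2^1 * 7^1*37^1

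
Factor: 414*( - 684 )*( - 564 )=159711264= 2^5*3^5*19^1*23^1*47^1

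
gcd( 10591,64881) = 89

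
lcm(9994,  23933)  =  909454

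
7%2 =1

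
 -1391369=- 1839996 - - 448627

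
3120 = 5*624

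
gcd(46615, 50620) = 5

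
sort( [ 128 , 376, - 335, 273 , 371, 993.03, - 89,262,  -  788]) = [  -  788, - 335, - 89,128,262,273,371,376, 993.03] 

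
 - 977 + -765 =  - 1742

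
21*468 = 9828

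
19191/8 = 2398  +  7/8=2398.88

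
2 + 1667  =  1669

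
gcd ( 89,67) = 1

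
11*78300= 861300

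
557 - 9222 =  - 8665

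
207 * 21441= 4438287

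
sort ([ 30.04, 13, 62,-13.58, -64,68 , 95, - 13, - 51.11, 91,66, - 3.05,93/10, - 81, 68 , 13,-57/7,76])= [-81, - 64, - 51.11, - 13.58, - 13,-57/7, - 3.05, 93/10, 13,13 , 30.04, 62 , 66  ,  68, 68, 76, 91,95 ]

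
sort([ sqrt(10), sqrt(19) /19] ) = [sqrt( 19)/19,sqrt(10 ) ]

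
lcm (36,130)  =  2340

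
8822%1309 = 968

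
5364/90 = 59+3/5  =  59.60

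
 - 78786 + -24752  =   -103538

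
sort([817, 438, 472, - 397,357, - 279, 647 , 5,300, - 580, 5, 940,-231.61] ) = [ -580,  -  397, - 279, -231.61, 5 , 5, 300,357,438,472, 647, 817 , 940]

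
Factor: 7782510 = 2^1*3^1*5^1*23^1*11279^1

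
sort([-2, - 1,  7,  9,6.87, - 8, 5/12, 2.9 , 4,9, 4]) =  [- 8,-2, - 1, 5/12, 2.9, 4,4, 6.87, 7,9, 9 ]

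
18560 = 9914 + 8646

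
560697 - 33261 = 527436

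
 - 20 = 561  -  581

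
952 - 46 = 906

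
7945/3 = 7945/3 = 2648.33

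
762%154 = 146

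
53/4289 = 53/4289 = 0.01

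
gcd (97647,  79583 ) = 1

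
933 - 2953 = - 2020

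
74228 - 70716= 3512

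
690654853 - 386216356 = 304438497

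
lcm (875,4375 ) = 4375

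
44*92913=4088172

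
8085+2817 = 10902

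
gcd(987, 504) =21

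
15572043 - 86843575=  - 71271532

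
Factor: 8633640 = 2^3*3^1*5^1 * 71947^1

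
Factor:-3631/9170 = - 2^ ( - 1) *5^(-1)*7^(-1 )*131^( - 1 )*3631^1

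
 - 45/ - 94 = 45/94 = 0.48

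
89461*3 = 268383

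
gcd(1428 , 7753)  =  1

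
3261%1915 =1346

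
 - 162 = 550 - 712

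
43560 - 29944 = 13616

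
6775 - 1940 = 4835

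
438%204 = 30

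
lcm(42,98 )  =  294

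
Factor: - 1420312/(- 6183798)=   710156/3091899 = 2^2*3^ ( - 1)*149^ ( - 1)*6917^( - 1 ) * 177539^1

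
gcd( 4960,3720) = 1240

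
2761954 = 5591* 494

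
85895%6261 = 4502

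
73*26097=1905081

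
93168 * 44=4099392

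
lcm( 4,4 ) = 4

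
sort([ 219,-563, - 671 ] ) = [ - 671,-563,219 ]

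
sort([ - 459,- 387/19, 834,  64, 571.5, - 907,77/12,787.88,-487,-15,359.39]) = [ - 907,- 487, - 459,  -  387/19,- 15,77/12, 64,359.39,571.5,787.88,834] 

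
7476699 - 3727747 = 3748952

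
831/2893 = 831/2893 = 0.29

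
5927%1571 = 1214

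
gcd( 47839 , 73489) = 1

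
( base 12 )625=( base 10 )893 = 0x37D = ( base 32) RT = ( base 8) 1575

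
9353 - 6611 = 2742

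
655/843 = 655/843 = 0.78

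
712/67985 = 712/67985 =0.01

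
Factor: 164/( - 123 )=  - 4/3 = -2^2*3^ (- 1 ) 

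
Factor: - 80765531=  - 7^1*11^1*41^1 *25583^1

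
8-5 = 3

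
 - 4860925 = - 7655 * 635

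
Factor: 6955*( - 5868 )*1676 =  - 2^4*3^2*5^1 * 13^1*107^1*163^1*419^1 = - 68400811440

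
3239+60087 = 63326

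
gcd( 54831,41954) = 1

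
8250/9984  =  1375/1664=0.83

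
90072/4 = 22518 = 22518.00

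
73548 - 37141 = 36407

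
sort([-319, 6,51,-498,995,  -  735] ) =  [- 735, - 498,-319, 6, 51, 995 ] 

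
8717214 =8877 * 982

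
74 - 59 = 15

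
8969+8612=17581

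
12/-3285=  - 4/1095 = - 0.00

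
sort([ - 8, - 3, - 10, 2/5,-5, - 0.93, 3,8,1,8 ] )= [ - 10, - 8, - 5,  -  3,-0.93 , 2/5, 1,3,8,8 ] 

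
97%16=1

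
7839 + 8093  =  15932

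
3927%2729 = 1198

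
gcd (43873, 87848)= 1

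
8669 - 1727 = 6942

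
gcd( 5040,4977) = 63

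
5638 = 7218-1580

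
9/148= 9/148 = 0.06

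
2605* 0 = 0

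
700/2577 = 700/2577 = 0.27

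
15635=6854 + 8781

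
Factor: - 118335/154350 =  - 23/30 = - 2^ ( -1 )*3^( - 1)*5^( - 1) * 23^1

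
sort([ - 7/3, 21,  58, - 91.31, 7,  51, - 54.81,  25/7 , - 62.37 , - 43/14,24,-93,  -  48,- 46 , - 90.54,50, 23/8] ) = [- 93 , - 91.31, - 90.54,-62.37, - 54.81, - 48, - 46, - 43/14,-7/3, 23/8, 25/7 , 7, 21,  24,50,51,58 ] 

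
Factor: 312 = 2^3*3^1*13^1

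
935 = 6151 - 5216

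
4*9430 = 37720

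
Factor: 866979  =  3^2*96331^1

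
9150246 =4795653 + 4354593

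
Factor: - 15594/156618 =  - 3^( - 1)*7^ ( - 1)*11^( - 1)*23^1 =- 23/231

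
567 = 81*7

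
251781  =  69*3649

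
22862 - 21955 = 907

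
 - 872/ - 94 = 436/47 = 9.28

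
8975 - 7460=1515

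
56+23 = 79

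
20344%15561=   4783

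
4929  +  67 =4996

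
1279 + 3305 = 4584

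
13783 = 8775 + 5008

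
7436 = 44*169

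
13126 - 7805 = 5321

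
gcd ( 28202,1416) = 118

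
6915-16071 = -9156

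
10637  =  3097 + 7540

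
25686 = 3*8562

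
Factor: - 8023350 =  - 2^1*3^1*5^2*89^1*601^1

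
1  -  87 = -86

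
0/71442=0 = 0.00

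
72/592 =9/74 = 0.12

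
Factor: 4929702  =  2^1 * 3^1*19^1*83^1*521^1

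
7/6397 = 7/6397 = 0.00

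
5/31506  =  5/31506 = 0.00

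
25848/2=12924 = 12924.00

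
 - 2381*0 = 0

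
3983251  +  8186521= 12169772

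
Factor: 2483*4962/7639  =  2^1*3^1*13^1*191^1*827^1*7639^ ( - 1) = 12320646/7639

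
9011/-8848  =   - 9011/8848 = - 1.02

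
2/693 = 2/693 = 0.00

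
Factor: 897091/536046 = 2^( - 1)*3^ ( - 1) * 7^(- 1 )*13^1*151^1 * 457^1*12763^ ( - 1) 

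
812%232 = 116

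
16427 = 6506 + 9921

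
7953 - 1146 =6807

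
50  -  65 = - 15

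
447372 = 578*774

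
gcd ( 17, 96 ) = 1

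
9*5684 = 51156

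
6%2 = 0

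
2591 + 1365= 3956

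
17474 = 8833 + 8641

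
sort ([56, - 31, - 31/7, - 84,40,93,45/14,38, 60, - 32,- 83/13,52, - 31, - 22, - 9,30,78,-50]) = [ - 84, - 50,  -  32,-31, - 31, - 22, - 9, - 83/13, - 31/7,45/14 , 30,38,40 , 52,56 , 60,78,  93]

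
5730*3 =17190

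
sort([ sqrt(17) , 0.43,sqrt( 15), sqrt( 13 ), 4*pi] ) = [ 0.43,sqrt(13 )  ,  sqrt ( 15), sqrt(17), 4*pi ]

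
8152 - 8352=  - 200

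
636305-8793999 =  - 8157694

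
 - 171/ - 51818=171/51818 = 0.00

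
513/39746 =513/39746 =0.01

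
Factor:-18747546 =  - 2^1*3^1 * 449^1 * 6959^1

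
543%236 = 71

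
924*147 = 135828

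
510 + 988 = 1498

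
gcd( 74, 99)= 1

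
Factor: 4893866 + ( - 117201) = 4776665  =  5^1*955333^1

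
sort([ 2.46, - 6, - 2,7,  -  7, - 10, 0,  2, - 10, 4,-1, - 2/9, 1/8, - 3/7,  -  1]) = [ - 10, - 10, - 7, - 6, - 2,- 1 ,-1, - 3/7 , - 2/9,  0,1/8,  2, 2.46,4,7]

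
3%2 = 1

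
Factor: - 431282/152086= - 967/341 = - 11^ ( - 1 )*31^( - 1 ) * 967^1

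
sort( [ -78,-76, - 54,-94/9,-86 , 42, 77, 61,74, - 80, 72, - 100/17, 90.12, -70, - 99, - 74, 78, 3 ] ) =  [ - 99, - 86,- 80, - 78, - 76, - 74, - 70, - 54, - 94/9, - 100/17, 3, 42,61, 72, 74,77, 78,90.12]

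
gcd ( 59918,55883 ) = 1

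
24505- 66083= -41578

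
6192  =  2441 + 3751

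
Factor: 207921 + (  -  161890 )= 46031 = 191^1*241^1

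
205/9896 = 205/9896  =  0.02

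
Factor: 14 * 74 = 1036 =2^2 * 7^1*37^1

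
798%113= 7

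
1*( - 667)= - 667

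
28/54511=28/54511 = 0.00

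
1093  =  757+336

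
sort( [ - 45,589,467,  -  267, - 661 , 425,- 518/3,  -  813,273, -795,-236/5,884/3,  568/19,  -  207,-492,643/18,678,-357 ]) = [ - 813,-795, -661,- 492,-357,  -  267,  -  207,-518/3, - 236/5 , - 45,568/19, 643/18,273,  884/3, 425,467,589,678 ] 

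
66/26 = 2  +  7/13 = 2.54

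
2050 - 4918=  - 2868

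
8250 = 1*8250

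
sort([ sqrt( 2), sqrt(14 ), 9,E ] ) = [ sqrt(2), E,sqrt (14 ),9]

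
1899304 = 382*4972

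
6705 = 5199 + 1506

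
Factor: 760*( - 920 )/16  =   -43700=   - 2^2*5^2*19^1*23^1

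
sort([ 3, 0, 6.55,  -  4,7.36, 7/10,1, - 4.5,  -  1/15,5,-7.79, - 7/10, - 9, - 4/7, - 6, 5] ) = [ - 9  , - 7.79, - 6, - 4.5, - 4, - 7/10, - 4/7, - 1/15,0,7/10, 1, 3, 5, 5, 6.55, 7.36 ] 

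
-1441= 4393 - 5834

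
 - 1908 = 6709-8617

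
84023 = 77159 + 6864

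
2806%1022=762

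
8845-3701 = 5144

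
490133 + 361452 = 851585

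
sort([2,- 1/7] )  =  [-1/7, 2 ] 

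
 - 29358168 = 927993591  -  957351759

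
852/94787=852/94787 = 0.01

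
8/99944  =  1/12493 = 0.00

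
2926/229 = 12 + 178/229=12.78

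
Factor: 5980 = 2^2*5^1 *13^1*23^1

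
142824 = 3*47608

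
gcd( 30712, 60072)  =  8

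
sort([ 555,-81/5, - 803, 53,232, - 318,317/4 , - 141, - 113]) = [ - 803, - 318,  -  141,-113, - 81/5, 53, 317/4,232, 555]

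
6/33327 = 2/11109 = 0.00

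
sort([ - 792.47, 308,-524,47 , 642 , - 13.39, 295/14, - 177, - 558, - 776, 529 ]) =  [ - 792.47, - 776,  -  558, - 524, - 177 , - 13.39, 295/14 , 47, 308  ,  529,642 ]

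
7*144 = 1008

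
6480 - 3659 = 2821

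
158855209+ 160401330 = 319256539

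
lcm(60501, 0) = 0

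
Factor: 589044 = 2^2*3^1*191^1*257^1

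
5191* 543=2818713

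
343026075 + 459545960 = 802572035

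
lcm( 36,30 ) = 180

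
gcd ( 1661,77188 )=1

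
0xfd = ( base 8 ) 375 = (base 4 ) 3331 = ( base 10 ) 253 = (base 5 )2003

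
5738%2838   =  62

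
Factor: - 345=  - 3^1*5^1 *23^1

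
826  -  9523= - 8697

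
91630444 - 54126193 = 37504251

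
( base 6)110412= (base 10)9224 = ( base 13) 4277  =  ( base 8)22010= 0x2408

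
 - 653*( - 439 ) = 286667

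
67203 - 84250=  -17047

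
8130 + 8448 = 16578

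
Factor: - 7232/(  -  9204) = 2^4*3^(  -  1)* 13^( - 1)*59^( - 1 )*113^1 = 1808/2301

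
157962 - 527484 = - 369522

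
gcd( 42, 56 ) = 14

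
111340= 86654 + 24686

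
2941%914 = 199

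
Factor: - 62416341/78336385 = -3^2 * 5^(-1) *13^1 *53^( - 1)*113^1  *487^ (  -  1)*607^ ( - 1)*4721^1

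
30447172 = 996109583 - 965662411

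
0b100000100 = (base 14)148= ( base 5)2020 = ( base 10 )260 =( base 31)8C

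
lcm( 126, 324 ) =2268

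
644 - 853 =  - 209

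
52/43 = 1+ 9/43=1.21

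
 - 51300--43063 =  - 8237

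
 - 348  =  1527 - 1875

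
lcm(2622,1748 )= 5244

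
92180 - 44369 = 47811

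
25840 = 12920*2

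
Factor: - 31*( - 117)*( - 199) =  - 721773 = - 3^2*13^1*31^1*199^1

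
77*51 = 3927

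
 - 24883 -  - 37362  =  12479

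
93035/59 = 93035/59  =  1576.86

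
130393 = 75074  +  55319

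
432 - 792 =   -  360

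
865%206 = 41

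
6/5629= 6/5629 = 0.00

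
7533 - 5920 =1613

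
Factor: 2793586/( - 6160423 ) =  - 2^1*47^1*113^1*263^1*6160423^(-1 ) 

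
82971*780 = 64717380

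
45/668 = 45/668  =  0.07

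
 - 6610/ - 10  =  661 +0/1 =661.00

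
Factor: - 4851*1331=  -  3^2*7^2*11^4=- 6456681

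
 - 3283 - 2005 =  - 5288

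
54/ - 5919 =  - 1 + 1955/1973 = -  0.01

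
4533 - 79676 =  - 75143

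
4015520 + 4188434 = 8203954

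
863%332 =199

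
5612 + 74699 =80311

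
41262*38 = 1567956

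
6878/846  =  8+55/423 = 8.13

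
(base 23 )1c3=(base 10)808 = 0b1100101000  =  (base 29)rp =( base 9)1087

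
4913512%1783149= 1347214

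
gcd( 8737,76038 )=1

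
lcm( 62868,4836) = 62868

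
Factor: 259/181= 7^1  *  37^1*181^( - 1 ) 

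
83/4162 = 83/4162= 0.02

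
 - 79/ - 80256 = 79/80256 =0.00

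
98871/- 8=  - 98871/8  =  - 12358.88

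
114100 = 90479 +23621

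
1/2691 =1/2691 =0.00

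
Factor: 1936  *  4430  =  8576480 = 2^5*5^1*11^2*443^1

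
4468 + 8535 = 13003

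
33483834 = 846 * 39579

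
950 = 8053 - 7103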